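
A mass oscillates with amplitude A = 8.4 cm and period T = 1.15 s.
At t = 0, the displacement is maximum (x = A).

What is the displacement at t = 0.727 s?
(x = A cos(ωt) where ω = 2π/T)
ω = 2π/T = 2π/1.15 = 5.464 rad/s
x = A cos(ωt) = 8.4×cos(5.464×0.727) = -5.666 cm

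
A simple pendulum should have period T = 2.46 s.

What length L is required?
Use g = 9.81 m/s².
T = 2π√(L/g) → L = g(T/2π)² = 9.81×(2.46/2π)² = 1.504 m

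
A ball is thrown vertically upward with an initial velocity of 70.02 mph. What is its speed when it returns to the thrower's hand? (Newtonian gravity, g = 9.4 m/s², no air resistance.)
By conservation of energy, the ball returns at the same speed = 70.02 mph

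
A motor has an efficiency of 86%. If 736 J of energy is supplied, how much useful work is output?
W_out = η × W_in = 0.86 × 736 = 632.96 J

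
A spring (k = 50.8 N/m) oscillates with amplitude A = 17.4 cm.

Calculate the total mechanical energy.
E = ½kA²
E = ½kA² = ½×50.8×(0.174)² = 0.769 J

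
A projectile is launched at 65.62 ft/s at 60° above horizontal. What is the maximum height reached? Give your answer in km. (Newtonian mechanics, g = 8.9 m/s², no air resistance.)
H = v₀²sin²(θ)/(2g) (with unit conversion) = 0.01686 km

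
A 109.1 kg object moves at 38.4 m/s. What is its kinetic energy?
KE = ½mv² = ½×109.1×38.4² = 80437.25 J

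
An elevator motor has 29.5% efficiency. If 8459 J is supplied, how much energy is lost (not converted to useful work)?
W_out = η × W_in = 0.295×8459 = 2495.4 J
W_lost = W_in − W_out = 8459 − 2495.4 = 5963.6 J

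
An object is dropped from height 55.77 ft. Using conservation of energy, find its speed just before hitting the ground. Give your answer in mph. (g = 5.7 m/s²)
mgh = ½mv² → v = √(2gh) = √(2×5.7×17) = 13.92 m/s = 31.14 mph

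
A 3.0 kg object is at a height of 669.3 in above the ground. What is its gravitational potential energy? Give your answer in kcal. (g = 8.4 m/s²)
PE = mgh = 3 kg × 8.4 m/s² × 17 m = 428.4 J = 0.1024 kcal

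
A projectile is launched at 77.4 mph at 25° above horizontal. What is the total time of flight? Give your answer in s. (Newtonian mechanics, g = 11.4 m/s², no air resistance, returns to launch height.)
T = 2v₀sin(θ)/g (with unit conversion) = 2.565 s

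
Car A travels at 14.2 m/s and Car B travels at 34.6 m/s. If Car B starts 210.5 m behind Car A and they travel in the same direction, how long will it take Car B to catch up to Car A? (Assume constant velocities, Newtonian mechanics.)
Relative speed: v_rel = 34.6 - 14.2 = 20.4 m/s
Time to catch: t = d₀/v_rel = 210.5/20.4 = 10.32 s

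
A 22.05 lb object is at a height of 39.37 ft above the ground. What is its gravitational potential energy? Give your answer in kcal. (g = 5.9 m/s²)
PE = mgh = 10 kg × 5.9 m/s² × 12 m = 708.1 J = 0.1692 kcal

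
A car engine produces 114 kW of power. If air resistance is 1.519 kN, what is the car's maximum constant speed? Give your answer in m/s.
P = Fv → v = P/F = 114000 W / 1519 N = 75.05 m/s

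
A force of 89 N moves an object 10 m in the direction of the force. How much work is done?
W = Fd = 89×10 = 890.0 J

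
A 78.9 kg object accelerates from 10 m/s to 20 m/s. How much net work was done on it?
W_net = ΔKE = ½m(v₂² − v₁²) = ½×78.9×(20² − 10²) = 11835.0 J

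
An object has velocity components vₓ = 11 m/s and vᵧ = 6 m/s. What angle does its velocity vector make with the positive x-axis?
θ = arctan(vᵧ/vₓ) = arctan(6/11) = 28.61°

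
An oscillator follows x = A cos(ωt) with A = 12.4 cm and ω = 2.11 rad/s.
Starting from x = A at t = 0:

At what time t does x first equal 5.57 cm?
cos(ωt) = x/A = 5.57/12.4 = 0.4492
ωt = arccos(0.4492) = 1.105 rad
t = 1.105/2.11 = 0.5237 s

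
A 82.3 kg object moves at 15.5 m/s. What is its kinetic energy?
KE = ½mv² = ½×82.3×15.5² = 9886.287 J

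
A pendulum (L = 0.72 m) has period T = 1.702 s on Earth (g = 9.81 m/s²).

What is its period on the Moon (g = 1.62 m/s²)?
T = 2π√(L/g), so T_moon/T_earth = √(g_earth/g_moon)
T_moon = 2π√(0.72/1.62) = 4.189 s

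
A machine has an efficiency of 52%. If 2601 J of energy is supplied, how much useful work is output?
W_out = η × W_in = 0.52 × 2601 = 1352.5 J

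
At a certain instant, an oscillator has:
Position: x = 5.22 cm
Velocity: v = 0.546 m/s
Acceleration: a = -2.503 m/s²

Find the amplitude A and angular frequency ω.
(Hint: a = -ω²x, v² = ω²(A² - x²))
a = −ω²x → ω = √(|a|/x) = √(2.503/0.0522) = 6.925 rad/s
v² = ω²(A² − x²) → A = √(x² + v²/ω²) = √(0.0522² + 0.546²/6.925²) = 0.09456 m = 9.456 cm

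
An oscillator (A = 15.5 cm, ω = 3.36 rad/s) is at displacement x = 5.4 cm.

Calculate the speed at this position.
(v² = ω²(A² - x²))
v = ω√(A² − x²) = 3.36×√(0.155² − 0.054²) = 0.4882 m/s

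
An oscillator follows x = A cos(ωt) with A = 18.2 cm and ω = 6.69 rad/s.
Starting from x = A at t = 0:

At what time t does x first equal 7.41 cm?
cos(ωt) = x/A = 7.41/18.2 = 0.4071
ωt = arccos(0.4071) = 1.151 rad
t = 1.151/6.69 = 0.1721 s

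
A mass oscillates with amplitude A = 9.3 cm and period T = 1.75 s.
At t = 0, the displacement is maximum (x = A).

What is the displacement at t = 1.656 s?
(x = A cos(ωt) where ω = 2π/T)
ω = 2π/T = 2π/1.75 = 3.59 rad/s
x = A cos(ωt) = 9.3×cos(3.59×1.656) = 8.775 cm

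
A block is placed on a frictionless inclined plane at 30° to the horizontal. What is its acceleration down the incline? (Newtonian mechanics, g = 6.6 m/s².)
a = g sin(θ) = 6.6 × sin(30°) = 6.6 × 0.5 = 3.3 m/s²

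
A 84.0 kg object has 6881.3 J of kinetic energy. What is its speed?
KE = ½mv² → v = √(2KE/m) = √(2×6881.3/84.0) = 12.8 m/s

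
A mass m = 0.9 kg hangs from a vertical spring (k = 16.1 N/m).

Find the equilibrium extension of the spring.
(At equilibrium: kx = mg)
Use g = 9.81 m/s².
x_eq = mg/k = 0.9×9.81/16.1 = 0.5484 m = 54.84 cm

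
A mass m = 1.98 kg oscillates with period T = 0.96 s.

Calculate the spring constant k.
T = 2π√(m/k) → k = m(2π/T)² = 1.98×(2π/0.96)² = 84.82 N/m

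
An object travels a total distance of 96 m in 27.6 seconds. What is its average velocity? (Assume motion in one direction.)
v_avg = Δd / Δt = 96 / 27.6 = 3.48 m/s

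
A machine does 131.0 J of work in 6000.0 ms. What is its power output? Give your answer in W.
P = W/t = 131 J / 6 s = 21.83 W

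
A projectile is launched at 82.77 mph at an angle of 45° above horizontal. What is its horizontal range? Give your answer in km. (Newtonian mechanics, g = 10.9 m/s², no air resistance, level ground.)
R = v₀² sin(2θ) / g (with unit conversion) = 0.1256 km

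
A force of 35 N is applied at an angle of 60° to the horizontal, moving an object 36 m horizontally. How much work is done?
W = Fd cosθ = 35×36×cos(60°) = 630.0 J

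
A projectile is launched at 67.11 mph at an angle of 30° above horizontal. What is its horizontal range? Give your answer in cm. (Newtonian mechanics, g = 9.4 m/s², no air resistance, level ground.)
R = v₀² sin(2θ) / g (with unit conversion) = 8292.0 cm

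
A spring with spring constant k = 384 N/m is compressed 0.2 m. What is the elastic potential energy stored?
PE = ½kx² = ½×384×0.2² = 7.68 J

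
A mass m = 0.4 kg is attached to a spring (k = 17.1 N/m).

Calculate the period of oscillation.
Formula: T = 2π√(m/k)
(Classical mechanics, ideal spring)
T = 2π√(m/k) = 2π√(0.4/17.1) = 0.961 s; f = 1/T = 1.041 Hz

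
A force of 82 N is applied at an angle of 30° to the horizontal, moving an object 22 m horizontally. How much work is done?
W = Fd cosθ = 82×22×cos(30°) = 1562.3 J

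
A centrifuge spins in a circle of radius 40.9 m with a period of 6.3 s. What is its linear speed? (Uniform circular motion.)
v = 2πr/T = 2π×40.9/6.3 = 40.79 m/s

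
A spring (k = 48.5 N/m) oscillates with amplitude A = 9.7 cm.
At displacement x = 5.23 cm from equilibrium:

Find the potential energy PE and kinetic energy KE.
E_total = ½kA² = ½×48.5×(0.097)² = 0.2282 J
PE = ½kx² = ½×48.5×(0.0523)² = 0.06633 J
KE = E_total − PE = 0.1618 J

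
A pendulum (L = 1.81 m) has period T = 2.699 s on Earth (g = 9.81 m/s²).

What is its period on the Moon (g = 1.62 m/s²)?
T = 2π√(L/g), so T_moon/T_earth = √(g_earth/g_moon)
T_moon = 2π√(1.81/1.62) = 6.641 s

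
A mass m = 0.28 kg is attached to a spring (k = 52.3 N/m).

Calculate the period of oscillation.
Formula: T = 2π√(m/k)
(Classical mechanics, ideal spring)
T = 2π√(m/k) = 2π√(0.28/52.3) = 0.4597 s; f = 1/T = 2.175 Hz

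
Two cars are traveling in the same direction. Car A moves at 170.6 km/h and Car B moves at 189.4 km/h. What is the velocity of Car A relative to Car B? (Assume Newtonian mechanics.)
v_rel = v_A - v_B = 170.6 - 189.4 = -18.8 km/h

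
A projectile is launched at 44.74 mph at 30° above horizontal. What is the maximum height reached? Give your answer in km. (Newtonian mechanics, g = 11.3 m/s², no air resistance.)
H = v₀²sin²(θ)/(2g) (with unit conversion) = 0.004425 km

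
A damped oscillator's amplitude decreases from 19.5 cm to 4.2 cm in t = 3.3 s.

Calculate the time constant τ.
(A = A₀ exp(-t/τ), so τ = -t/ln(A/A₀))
A/A₀ = 4.2/19.5 = 0.2154; ln(A/A₀) = -1.535
τ = −t/ln(A/A₀) = −3.3/-1.535 = 2.149 s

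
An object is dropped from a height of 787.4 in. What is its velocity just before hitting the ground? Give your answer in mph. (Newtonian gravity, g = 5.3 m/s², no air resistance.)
v = √(2gh) (with unit conversion) = 32.57 mph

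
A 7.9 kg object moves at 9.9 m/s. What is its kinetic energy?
KE = ½mv² = ½×7.9×9.9² = 387.1395 J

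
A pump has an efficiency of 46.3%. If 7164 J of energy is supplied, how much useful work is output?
W_out = η × W_in = 0.463 × 7164 = 3316.9 J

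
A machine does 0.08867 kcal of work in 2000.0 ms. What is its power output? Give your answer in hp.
P = W/t = 371 J / 2 s = 185.5 W = 0.2488 hp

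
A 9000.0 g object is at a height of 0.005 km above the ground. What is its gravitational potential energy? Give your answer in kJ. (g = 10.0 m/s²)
PE = mgh = 9 kg × 10.0 m/s² × 5 m = 450 J = 0.45 kJ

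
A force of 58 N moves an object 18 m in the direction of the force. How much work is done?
W = Fd = 58×18 = 1044.0 J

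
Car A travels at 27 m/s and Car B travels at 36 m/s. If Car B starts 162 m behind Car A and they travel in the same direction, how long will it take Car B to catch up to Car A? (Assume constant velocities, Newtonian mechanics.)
Relative speed: v_rel = 36 - 27 = 9 m/s
Time to catch: t = d₀/v_rel = 162/9 = 18.0 s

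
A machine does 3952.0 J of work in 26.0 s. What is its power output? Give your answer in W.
P = W/t = 3952 J / 26 s = 152 W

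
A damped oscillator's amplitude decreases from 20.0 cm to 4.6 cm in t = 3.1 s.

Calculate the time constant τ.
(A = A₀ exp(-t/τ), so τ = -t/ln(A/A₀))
A/A₀ = 4.6/20.0 = 0.23; ln(A/A₀) = -1.47
τ = −t/ln(A/A₀) = −3.1/-1.47 = 2.109 s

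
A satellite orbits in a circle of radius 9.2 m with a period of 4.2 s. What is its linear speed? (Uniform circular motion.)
v = 2πr/T = 2π×9.2/4.2 = 13.76 m/s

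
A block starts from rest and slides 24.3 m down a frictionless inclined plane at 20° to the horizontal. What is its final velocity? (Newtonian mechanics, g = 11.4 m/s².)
a = g sin(θ) = 11.4 × sin(20°) = 3.9 m/s²
v = √(2ad) = √(2 × 3.9 × 24.3) = 13.77 m/s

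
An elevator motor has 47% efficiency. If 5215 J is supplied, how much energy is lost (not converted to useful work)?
W_out = η × W_in = 0.47×5215 = 2451.0 J
W_lost = W_in − W_out = 5215 − 2451.0 = 2764.0 J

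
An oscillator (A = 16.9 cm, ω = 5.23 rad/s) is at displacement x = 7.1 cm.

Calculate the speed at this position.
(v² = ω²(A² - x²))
v = ω√(A² − x²) = 5.23×√(0.169² − 0.071²) = 0.8021 m/s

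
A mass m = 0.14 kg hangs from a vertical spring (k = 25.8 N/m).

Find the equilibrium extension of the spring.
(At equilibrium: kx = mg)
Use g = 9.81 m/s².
x_eq = mg/k = 0.14×9.81/25.8 = 0.05323 m = 5.323 cm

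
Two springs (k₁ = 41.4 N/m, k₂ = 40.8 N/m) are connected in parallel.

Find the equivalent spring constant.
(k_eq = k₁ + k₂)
k_eq = k₁ + k₂ = 41.4 + 40.8 = 82.2 N/m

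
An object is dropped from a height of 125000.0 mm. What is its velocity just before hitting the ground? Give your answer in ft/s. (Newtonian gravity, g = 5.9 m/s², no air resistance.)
v = √(2gh) (with unit conversion) = 126.0 ft/s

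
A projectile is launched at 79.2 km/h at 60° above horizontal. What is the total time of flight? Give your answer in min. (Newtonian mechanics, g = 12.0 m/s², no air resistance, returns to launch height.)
T = 2v₀sin(θ)/g (with unit conversion) = 0.05292 min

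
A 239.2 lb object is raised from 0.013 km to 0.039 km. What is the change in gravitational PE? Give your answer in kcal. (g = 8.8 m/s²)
ΔPE = mg(h₂ − h₁) = 108.5 kg × 8.8 m/s² × (39 − 13) m = 2.482e+04 J = 5.933 kcal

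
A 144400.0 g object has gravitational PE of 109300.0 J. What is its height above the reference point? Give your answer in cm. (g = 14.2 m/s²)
PE = mgh → h = PE/(mg) = 1.093e+05 J / (144.4 kg × 14.2 m/s²) = 53.3 m = 5330.0 cm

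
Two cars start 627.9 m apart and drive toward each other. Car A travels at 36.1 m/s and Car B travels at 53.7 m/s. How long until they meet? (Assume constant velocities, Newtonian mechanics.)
Combined speed: v_combined = 36.1 + 53.7 = 89.8 m/s
Time to meet: t = d/89.8 = 627.9/89.8 = 6.99 s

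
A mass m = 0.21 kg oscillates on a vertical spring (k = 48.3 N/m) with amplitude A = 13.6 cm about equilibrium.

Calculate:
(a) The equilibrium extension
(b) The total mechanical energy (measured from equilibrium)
x_eq = mg/k = 0.21×9.81/48.3 = 0.04265 m = 4.265 cm
E = ½kA² = ½×48.3×(0.136)² = 0.4467 J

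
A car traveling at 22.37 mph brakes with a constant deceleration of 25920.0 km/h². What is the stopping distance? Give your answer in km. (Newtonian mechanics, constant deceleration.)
d = v₀² / (2a) (with unit conversion) = 0.025 km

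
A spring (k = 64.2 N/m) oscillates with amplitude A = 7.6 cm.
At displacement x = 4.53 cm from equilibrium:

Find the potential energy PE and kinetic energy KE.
E_total = ½kA² = ½×64.2×(0.076)² = 0.1854 J
PE = ½kx² = ½×64.2×(0.0453)² = 0.06587 J
KE = E_total − PE = 0.1195 J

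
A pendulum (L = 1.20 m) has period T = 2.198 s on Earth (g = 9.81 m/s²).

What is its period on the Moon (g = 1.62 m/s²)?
T = 2π√(L/g), so T_moon/T_earth = √(g_earth/g_moon)
T_moon = 2π√(1.2/1.62) = 5.408 s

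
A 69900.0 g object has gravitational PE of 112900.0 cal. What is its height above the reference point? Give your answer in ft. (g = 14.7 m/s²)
PE = mgh → h = PE/(mg) = 4.724e+05 J / (69.9 kg × 14.7 m/s²) = 459.7 m = 1508.0 ft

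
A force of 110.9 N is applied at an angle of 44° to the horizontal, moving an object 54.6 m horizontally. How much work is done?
W = Fd cosθ = 110.9×54.6×cos(44°) = 4355.7 J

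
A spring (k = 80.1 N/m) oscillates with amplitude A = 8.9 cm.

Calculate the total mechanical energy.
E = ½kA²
E = ½kA² = ½×80.1×(0.089)² = 0.3172 J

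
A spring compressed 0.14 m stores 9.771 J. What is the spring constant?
PE = ½kx² → k = 2PE/x² = 2×9.771/0.14² = 997.0 N/m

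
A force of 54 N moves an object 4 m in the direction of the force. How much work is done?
W = Fd = 54×4 = 216.0 J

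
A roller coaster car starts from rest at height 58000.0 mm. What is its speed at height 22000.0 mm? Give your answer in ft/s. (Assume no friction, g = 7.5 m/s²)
mgh₁ = ½mv₂² + mgh₂ → v₂ = √(2g(h₁−h₂)) = √(2×7.5×(58−22)) = 23.24 m/s = 76.24 ft/s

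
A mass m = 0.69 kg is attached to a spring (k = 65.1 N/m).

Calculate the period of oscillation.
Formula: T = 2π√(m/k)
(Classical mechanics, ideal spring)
T = 2π√(m/k) = 2π√(0.69/65.1) = 0.6469 s; f = 1/T = 1.546 Hz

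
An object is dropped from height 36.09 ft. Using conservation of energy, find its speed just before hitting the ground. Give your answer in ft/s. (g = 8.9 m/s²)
mgh = ½mv² → v = √(2gh) = √(2×8.9×11) = 13.99 m/s = 45.91 ft/s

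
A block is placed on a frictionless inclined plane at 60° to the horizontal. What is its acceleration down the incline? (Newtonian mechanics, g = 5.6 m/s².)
a = g sin(θ) = 5.6 × sin(60°) = 5.6 × 0.866 = 4.85 m/s²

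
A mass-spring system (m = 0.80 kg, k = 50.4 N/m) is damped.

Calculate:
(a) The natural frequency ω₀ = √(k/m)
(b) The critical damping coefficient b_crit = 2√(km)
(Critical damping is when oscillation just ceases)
ω₀ = √(k/m) = √(50.4/0.8) = 7.937 rad/s
b_crit = 2√(km) = 2√(50.4×0.8) = 12.7 kg/s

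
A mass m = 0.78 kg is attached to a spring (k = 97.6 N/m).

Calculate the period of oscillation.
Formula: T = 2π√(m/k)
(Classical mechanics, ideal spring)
T = 2π√(m/k) = 2π√(0.78/97.6) = 0.5617 s; f = 1/T = 1.78 Hz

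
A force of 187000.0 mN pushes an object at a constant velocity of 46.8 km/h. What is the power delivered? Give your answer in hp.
P = Fv = 187 N × 13 m/s = 2431 W = 3.26 hp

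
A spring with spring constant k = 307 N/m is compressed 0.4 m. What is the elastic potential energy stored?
PE = ½kx² = ½×307×0.4² = 24.56 J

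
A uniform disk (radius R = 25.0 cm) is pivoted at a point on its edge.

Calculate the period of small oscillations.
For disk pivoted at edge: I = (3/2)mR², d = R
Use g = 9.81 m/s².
I/m = (3/2)R² = 0.09375 m²; d = R = 0.25 m
T = 2π√((3/2)R²/(gR)) = 2π√(3R/(2g)) = 1.228 s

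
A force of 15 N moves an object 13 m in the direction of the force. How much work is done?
W = Fd = 15×13 = 195.0 J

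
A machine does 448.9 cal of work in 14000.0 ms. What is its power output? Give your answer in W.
P = W/t = 1878 J / 14 s = 134.2 W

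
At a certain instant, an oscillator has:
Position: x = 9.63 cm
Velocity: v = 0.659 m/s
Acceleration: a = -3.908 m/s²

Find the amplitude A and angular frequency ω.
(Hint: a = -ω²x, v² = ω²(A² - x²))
a = −ω²x → ω = √(|a|/x) = √(3.908/0.0963) = 6.37 rad/s
v² = ω²(A² − x²) → A = √(x² + v²/ω²) = √(0.0963² + 0.659²/6.37²) = 0.1413 m = 14.13 cm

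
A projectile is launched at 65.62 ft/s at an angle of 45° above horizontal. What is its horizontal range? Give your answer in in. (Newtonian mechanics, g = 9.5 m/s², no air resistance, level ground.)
R = v₀² sin(2θ) / g (with unit conversion) = 1658.0 in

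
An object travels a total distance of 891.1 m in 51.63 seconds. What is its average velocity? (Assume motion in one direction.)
v_avg = Δd / Δt = 891.1 / 51.63 = 17.26 m/s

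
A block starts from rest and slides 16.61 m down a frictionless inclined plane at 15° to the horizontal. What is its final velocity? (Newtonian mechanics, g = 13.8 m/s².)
a = g sin(θ) = 13.8 × sin(15°) = 3.57 m/s²
v = √(2ad) = √(2 × 3.57 × 16.61) = 10.89 m/s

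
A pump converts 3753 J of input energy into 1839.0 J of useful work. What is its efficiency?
η = W_out/W_in = 1839.0/3753 = 0.49 = 49.0%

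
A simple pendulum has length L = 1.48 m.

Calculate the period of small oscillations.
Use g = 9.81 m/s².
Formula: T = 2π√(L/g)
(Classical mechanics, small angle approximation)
T = 2π√(L/g) = 2π√(1.48/9.81) = 2.44 s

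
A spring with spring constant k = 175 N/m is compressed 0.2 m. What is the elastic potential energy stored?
PE = ½kx² = ½×175×0.2² = 3.5 J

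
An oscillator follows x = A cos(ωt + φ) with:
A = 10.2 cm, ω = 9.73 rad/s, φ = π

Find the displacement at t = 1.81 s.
x = A cos(ωt + φ) = 10.2×cos(9.73×1.81 + π) = -3.33 cm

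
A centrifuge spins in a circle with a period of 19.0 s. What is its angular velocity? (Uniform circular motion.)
ω = 2π/T = 2π/19.0 = 0.3307 rad/s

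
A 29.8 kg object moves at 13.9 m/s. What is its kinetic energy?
KE = ½mv² = ½×29.8×13.9² = 2878.829 J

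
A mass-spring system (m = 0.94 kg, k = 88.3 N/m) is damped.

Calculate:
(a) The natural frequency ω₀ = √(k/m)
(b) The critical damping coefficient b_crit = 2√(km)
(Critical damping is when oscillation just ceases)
ω₀ = √(k/m) = √(88.3/0.94) = 9.692 rad/s
b_crit = 2√(km) = 2√(88.3×0.94) = 18.22 kg/s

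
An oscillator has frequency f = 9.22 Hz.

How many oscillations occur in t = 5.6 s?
n = f×t = 9.22×5.6 = 51.63 oscillations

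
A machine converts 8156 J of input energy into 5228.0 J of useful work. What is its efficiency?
η = W_out/W_in = 5228.0/8156 = 0.641 = 64.1%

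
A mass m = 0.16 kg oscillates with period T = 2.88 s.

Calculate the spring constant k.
T = 2π√(m/k) → k = m(2π/T)² = 0.16×(2π/2.88)² = 0.7615 N/m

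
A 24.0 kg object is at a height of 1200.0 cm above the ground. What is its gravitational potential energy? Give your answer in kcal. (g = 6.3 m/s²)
PE = mgh = 24 kg × 6.3 m/s² × 12 m = 1814 J = 0.4337 kcal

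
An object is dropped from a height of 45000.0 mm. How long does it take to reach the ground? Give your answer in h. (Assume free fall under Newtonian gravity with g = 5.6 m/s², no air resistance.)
t = √(2h/g) (with unit conversion) = 0.001114 h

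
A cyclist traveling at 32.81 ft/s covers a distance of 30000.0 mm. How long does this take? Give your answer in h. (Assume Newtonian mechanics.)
t = d/v (with unit conversion) = 0.0008333 h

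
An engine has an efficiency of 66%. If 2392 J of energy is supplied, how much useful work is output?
W_out = η × W_in = 0.66 × 2392 = 1578.7 J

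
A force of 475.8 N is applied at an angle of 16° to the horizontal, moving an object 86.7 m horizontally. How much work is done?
W = Fd cosθ = 475.8×86.7×cos(16°) = 39654.0 J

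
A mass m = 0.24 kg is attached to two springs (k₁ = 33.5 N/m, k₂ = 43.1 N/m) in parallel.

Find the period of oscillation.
k_eq = k₁+k₂ = 76.6 N/m
T = 2π√(m/k_eq) = 2π√(0.24/76.6) = 0.3517 s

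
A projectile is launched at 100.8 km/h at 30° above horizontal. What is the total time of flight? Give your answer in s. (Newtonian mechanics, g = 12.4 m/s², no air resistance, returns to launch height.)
T = 2v₀sin(θ)/g (with unit conversion) = 2.258 s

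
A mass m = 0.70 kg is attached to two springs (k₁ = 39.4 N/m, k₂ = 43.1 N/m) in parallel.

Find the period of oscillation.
k_eq = k₁+k₂ = 82.5 N/m
T = 2π√(m/k_eq) = 2π√(0.7/82.5) = 0.5788 s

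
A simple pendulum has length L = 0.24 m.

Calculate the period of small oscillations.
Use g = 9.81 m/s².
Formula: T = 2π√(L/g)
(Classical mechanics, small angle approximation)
T = 2π√(L/g) = 2π√(0.24/9.81) = 0.9828 s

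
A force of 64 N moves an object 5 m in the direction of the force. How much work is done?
W = Fd = 64×5 = 320.0 J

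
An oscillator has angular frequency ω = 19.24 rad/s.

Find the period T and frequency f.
T = 2π/ω = 2π/19.24 = 0.3266 s; f = ω/2π = 3.062 Hz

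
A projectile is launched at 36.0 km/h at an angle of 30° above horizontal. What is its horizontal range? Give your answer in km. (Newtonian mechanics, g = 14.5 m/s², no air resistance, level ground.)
R = v₀² sin(2θ) / g (with unit conversion) = 0.005973 km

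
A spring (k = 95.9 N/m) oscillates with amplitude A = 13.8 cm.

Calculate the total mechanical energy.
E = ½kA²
E = ½kA² = ½×95.9×(0.138)² = 0.9132 J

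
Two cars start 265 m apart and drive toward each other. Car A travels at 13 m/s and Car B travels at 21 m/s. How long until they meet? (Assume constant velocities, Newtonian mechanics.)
Combined speed: v_combined = 13 + 21 = 34 m/s
Time to meet: t = d/34 = 265/34 = 7.79 s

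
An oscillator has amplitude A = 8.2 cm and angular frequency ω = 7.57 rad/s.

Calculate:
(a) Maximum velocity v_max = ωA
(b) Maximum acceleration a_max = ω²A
v_max = ωA = 7.57×0.082 = 0.6207 m/s
a_max = ω²A = 7.57²×0.082 = 4.699 m/s²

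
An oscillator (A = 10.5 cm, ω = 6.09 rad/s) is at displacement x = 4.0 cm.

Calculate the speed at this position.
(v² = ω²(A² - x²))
v = ω√(A² − x²) = 6.09×√(0.105² − 0.04²) = 0.5912 m/s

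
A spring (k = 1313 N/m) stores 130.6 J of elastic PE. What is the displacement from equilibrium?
PE = ½kx² → x = √(2PE/k) = √(2×130.6/1313) = 0.446 m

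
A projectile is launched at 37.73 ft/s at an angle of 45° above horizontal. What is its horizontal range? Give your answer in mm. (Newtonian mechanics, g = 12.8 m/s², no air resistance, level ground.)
R = v₀² sin(2θ) / g (with unit conversion) = 10330.0 mm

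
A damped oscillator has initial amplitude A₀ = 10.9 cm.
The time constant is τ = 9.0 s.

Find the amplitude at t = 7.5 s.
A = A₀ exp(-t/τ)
A = A₀ exp(−t/τ) = 10.9×exp(−7.5/9.0) = 4.737 cm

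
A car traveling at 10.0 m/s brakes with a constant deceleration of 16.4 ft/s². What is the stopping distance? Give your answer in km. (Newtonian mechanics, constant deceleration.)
d = v₀² / (2a) (with unit conversion) = 0.01 km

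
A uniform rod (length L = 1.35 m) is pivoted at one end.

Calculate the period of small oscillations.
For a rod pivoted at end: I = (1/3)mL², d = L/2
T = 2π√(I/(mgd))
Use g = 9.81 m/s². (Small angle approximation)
I/m = (1/3)L² = 0.6075 m²; d = L/2 = 0.675 m
T = 2π√(I/(mgd)) = 2π√(0.6075/(9.81×0.675)) = 1.903 s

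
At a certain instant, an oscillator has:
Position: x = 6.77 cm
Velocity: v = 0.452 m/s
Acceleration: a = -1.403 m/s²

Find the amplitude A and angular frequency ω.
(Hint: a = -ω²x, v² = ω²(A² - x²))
a = −ω²x → ω = √(|a|/x) = √(1.403/0.0677) = 4.552 rad/s
v² = ω²(A² − x²) → A = √(x² + v²/ω²) = √(0.0677² + 0.452²/4.552²) = 0.1202 m = 12.02 cm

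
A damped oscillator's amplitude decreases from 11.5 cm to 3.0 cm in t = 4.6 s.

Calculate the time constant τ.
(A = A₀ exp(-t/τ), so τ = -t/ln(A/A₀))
A/A₀ = 3.0/11.5 = 0.2609; ln(A/A₀) = -1.344
τ = −t/ln(A/A₀) = −4.6/-1.344 = 3.423 s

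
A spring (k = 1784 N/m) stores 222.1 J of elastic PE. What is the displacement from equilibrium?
PE = ½kx² → x = √(2PE/k) = √(2×222.1/1784) = 0.499 m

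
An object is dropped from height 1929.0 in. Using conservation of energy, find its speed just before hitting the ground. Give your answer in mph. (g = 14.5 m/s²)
mgh = ½mv² → v = √(2gh) = √(2×14.5×49) = 37.69 m/s = 84.32 mph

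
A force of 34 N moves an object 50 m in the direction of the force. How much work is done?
W = Fd = 34×50 = 1700.0 J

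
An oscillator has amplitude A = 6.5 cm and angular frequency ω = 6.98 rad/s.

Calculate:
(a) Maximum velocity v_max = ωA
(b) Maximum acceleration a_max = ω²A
v_max = ωA = 6.98×0.065 = 0.4537 m/s
a_max = ω²A = 6.98²×0.065 = 3.167 m/s²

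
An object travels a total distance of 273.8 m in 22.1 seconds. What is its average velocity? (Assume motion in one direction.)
v_avg = Δd / Δt = 273.8 / 22.1 = 12.39 m/s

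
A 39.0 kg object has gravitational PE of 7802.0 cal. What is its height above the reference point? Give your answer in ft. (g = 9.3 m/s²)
PE = mgh → h = PE/(mg) = 3.264e+04 J / (39 kg × 9.3 m/s²) = 90 m = 295.3 ft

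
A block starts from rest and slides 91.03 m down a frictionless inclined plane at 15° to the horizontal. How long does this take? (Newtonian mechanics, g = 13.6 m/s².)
a = g sin(θ) = 13.6 × sin(15°) = 3.52 m/s²
t = √(2d/a) = √(2 × 91.03 / 3.52) = 7.19 s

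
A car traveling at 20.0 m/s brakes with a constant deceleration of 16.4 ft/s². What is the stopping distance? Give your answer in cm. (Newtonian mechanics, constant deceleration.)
d = v₀² / (2a) (with unit conversion) = 4001.0 cm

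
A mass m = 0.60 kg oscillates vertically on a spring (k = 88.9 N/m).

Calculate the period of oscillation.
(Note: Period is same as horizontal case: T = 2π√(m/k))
T = 2π√(m/k) = 2π√(0.6/88.9) = 0.5162 s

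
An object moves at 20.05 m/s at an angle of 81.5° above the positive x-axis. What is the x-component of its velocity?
vₓ = v cos(θ) = 20.05 × cos(81.5°) = 2.96 m/s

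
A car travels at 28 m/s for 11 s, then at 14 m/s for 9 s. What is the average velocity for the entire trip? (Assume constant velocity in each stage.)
d₁ = v₁t₁ = 28 × 11 = 308 m
d₂ = v₂t₂ = 14 × 9 = 126 m
d_total = 434 m, t_total = 20 s
v_avg = d_total/t_total = 434/20 = 21.7 m/s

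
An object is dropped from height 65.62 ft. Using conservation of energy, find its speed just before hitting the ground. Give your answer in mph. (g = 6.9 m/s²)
mgh = ½mv² → v = √(2gh) = √(2×6.9×20) = 16.61 m/s = 37.16 mph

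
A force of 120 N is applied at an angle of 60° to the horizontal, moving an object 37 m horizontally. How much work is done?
W = Fd cosθ = 120×37×cos(60°) = 2220.0 J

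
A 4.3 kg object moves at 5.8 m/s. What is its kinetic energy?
KE = ½mv² = ½×4.3×5.8² = 72.326 J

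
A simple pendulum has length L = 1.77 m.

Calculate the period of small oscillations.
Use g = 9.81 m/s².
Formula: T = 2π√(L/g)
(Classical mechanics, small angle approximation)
T = 2π√(L/g) = 2π√(1.77/9.81) = 2.669 s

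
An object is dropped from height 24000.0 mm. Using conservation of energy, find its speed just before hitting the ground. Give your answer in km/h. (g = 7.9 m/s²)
mgh = ½mv² → v = √(2gh) = √(2×7.9×24) = 19.47 m/s = 70.1 km/h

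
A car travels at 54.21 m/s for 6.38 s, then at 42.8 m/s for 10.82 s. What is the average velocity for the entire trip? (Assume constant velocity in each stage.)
d₁ = v₁t₁ = 54.21 × 6.38 = 345.86 m
d₂ = v₂t₂ = 42.8 × 10.82 = 463.096 m
d_total = 808.96 m, t_total = 17.2 s
v_avg = d_total/t_total = 808.96/17.2 = 47.03 m/s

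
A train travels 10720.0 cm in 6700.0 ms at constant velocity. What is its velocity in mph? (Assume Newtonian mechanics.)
v = d/t (with unit conversion) = 35.79 mph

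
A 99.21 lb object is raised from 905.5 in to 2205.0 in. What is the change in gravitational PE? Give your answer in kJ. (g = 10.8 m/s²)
ΔPE = mg(h₂ − h₁) = 45 kg × 10.8 m/s² × (56.01 − 23) m = 1.604e+04 J = 16.04 kJ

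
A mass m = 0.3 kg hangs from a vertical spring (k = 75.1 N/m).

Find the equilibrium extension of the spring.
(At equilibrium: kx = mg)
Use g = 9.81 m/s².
x_eq = mg/k = 0.3×9.81/75.1 = 0.03919 m = 3.919 cm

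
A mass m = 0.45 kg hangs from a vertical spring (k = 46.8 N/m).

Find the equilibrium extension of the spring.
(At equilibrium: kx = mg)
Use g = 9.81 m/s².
x_eq = mg/k = 0.45×9.81/46.8 = 0.09433 m = 9.433 cm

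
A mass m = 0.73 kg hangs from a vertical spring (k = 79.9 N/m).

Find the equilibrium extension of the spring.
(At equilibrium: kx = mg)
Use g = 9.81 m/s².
x_eq = mg/k = 0.73×9.81/79.9 = 0.08963 m = 8.963 cm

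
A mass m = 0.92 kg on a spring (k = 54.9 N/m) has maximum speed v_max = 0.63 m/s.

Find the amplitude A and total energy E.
½mv²_max = ½kA² → A = v_max√(m/k) = 0.63×√(0.92/54.9) = 0.08155 m = 8.155 cm
E = ½mv²_max = ½×0.92×0.63² = 0.1826 J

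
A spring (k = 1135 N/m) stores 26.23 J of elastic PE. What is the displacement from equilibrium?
PE = ½kx² → x = √(2PE/k) = √(2×26.23/1135) = 0.215 m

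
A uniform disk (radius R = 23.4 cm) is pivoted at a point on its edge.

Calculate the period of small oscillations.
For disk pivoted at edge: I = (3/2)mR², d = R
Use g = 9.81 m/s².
I/m = (3/2)R² = 0.08213 m²; d = R = 0.234 m
T = 2π√((3/2)R²/(gR)) = 2π√(3R/(2g)) = 1.188 s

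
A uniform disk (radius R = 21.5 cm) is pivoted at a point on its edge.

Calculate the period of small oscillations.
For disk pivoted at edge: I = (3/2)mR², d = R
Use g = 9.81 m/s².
I/m = (3/2)R² = 0.06934 m²; d = R = 0.215 m
T = 2π√((3/2)R²/(gR)) = 2π√(3R/(2g)) = 1.139 s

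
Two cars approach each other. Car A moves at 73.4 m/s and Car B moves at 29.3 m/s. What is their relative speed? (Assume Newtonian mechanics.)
v_rel = v_A + v_B = 73.4 + 29.3 = 102.7 m/s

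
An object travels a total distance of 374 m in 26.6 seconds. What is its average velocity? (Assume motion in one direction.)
v_avg = Δd / Δt = 374 / 26.6 = 14.06 m/s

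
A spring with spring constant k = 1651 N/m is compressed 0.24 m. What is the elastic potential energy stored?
PE = ½kx² = ½×1651×0.24² = 47.55 J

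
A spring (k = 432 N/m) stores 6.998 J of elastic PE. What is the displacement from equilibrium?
PE = ½kx² → x = √(2PE/k) = √(2×6.998/432) = 0.18 m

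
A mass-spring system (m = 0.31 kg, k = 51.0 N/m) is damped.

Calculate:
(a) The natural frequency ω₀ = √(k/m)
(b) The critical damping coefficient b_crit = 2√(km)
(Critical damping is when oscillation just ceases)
ω₀ = √(k/m) = √(51.0/0.31) = 12.83 rad/s
b_crit = 2√(km) = 2√(51.0×0.31) = 7.952 kg/s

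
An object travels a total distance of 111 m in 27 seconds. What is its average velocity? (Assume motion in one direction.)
v_avg = Δd / Δt = 111 / 27 = 4.11 m/s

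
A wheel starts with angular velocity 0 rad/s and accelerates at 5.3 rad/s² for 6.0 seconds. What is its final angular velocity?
ω = ω₀ + αt = 0 + 5.3 × 6.0 = 31.8 rad/s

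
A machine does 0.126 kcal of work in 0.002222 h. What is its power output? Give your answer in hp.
P = W/t = 527.2 J / 7.999 s = 65.9 W = 0.08838 hp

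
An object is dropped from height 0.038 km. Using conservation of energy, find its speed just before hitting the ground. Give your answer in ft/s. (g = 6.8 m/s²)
mgh = ½mv² → v = √(2gh) = √(2×6.8×38) = 22.73 m/s = 74.58 ft/s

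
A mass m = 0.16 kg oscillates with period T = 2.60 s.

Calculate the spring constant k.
T = 2π√(m/k) → k = m(2π/T)² = 0.16×(2π/2.6)² = 0.9344 N/m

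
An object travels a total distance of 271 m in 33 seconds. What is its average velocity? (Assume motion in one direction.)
v_avg = Δd / Δt = 271 / 33 = 8.21 m/s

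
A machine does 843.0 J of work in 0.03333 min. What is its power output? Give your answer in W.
P = W/t = 843 J / 2 s = 421.5 W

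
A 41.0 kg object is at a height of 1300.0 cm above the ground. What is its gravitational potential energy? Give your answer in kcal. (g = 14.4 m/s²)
PE = mgh = 41 kg × 14.4 m/s² × 13 m = 7675 J = 1.834 kcal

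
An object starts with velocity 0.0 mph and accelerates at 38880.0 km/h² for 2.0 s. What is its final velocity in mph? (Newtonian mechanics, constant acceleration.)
v = v₀ + at (with unit conversion) = 13.42 mph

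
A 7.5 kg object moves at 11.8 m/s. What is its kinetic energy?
KE = ½mv² = ½×7.5×11.8² = 522.15 J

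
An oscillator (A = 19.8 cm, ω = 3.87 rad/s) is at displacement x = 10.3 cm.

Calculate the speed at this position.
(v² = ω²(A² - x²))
v = ω√(A² − x²) = 3.87×√(0.198² − 0.103²) = 0.6544 m/s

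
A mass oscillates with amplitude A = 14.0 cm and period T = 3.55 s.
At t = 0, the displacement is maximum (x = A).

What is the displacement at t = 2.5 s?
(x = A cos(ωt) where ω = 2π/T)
ω = 2π/T = 2π/3.55 = 1.77 rad/s
x = A cos(ωt) = 14.0×cos(1.77×2.5) = -3.971 cm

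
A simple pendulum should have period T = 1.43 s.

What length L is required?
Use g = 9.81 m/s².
T = 2π√(L/g) → L = g(T/2π)² = 9.81×(1.43/2π)² = 0.5081 m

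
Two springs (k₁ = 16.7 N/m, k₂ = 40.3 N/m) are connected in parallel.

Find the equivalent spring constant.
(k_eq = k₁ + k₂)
k_eq = k₁ + k₂ = 16.7 + 40.3 = 57 N/m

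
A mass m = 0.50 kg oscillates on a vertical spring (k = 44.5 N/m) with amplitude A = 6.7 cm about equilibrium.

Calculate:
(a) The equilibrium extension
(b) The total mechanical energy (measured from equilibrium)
x_eq = mg/k = 0.5×9.81/44.5 = 0.1102 m = 11.02 cm
E = ½kA² = ½×44.5×(0.067)² = 0.09988 J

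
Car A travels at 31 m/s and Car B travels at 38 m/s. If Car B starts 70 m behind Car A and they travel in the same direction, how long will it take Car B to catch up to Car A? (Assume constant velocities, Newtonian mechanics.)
Relative speed: v_rel = 38 - 31 = 7 m/s
Time to catch: t = d₀/v_rel = 70/7 = 10.0 s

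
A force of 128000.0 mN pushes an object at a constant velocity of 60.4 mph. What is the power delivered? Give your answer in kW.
P = Fv = 128 N × 27 m/s = 3456 W = 3.456 kW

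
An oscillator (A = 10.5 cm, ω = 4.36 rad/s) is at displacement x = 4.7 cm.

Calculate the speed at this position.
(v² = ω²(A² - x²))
v = ω√(A² − x²) = 4.36×√(0.105² − 0.047²) = 0.4094 m/s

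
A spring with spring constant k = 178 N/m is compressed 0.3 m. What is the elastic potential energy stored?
PE = ½kx² = ½×178×0.3² = 8.01 J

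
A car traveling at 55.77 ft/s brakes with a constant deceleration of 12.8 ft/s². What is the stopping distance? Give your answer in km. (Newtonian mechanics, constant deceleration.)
d = v₀² / (2a) (with unit conversion) = 0.03703 km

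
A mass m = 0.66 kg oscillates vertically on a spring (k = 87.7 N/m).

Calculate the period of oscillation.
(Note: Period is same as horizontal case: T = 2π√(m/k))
T = 2π√(m/k) = 2π√(0.66/87.7) = 0.5451 s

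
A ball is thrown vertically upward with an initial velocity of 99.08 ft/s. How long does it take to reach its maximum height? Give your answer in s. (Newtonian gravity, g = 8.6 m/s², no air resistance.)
t_up = v₀/g (with unit conversion) = 3.512 s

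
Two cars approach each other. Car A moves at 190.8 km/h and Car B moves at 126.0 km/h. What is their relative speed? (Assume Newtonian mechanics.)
v_rel = v_A + v_B = 190.8 + 126.0 = 316.8 km/h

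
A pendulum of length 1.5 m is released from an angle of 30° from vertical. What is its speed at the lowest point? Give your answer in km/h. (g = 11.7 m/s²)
h = L(1 − cosθ) = 1.5×(1 − cos30°) = 0.201 m
v = √(2gh) = √(2×11.7×0.201) = 2.169 m/s = 7.807 km/h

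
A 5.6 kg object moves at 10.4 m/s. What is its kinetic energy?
KE = ½mv² = ½×5.6×10.4² = 302.848 J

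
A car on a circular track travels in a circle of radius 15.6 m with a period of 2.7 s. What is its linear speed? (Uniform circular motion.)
v = 2πr/T = 2π×15.6/2.7 = 36.3 m/s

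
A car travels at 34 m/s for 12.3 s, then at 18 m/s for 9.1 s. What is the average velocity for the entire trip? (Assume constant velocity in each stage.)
d₁ = v₁t₁ = 34 × 12.3 = 418.2 m
d₂ = v₂t₂ = 18 × 9.1 = 163.8 m
d_total = 582.0 m, t_total = 21.4 s
v_avg = d_total/t_total = 582.0/21.4 = 27.2 m/s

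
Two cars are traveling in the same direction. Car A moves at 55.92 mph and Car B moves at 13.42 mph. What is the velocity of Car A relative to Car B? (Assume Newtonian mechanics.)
v_rel = v_A - v_B = 55.92 - 13.42 = 42.5 mph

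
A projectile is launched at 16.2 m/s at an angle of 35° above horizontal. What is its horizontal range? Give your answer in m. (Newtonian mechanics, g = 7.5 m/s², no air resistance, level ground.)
R = v₀² sin(2θ) / g = 32.88 m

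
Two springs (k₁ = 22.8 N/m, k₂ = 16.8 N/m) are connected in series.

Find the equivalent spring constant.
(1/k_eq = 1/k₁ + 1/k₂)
1/k_eq = 1/22.8 + 1/16.8 = 0.10338; k_eq = 9.673 N/m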